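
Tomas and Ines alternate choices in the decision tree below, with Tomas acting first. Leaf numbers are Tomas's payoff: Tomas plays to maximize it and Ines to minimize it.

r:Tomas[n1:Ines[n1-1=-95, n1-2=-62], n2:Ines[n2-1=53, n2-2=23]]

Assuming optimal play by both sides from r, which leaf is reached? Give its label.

n1 (Ines): min(-95, -62) = -95
n2 (Ines): min(53, 23) = 23
r (Tomas): max(-95, 23) = 23
At r, Tomas picks n2 (highest: 23).
At n2, Ines picks n2-2 (lowest: 23).
Terminal value 23.

n2-2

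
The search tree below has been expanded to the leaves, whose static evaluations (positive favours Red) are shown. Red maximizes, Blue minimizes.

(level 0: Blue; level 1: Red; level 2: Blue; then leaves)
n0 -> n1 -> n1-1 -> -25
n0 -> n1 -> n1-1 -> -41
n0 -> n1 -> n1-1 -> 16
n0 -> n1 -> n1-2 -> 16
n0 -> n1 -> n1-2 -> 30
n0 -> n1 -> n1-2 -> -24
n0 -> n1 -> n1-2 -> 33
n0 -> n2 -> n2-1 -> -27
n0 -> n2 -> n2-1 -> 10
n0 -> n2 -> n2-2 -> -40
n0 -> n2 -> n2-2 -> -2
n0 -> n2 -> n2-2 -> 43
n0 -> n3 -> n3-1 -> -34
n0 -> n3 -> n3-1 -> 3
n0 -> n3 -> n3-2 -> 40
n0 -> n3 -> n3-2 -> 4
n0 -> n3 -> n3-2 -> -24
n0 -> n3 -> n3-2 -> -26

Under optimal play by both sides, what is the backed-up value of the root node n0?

-27

n1-1 (Blue): min(-25, -41, 16) = -41
n1-2 (Blue): min(16, 30, -24, 33) = -24
n1 (Red): max(-41, -24) = -24
n2-1 (Blue): min(-27, 10) = -27
n2-2 (Blue): min(-40, -2, 43) = -40
n2 (Red): max(-27, -40) = -27
n3-1 (Blue): min(-34, 3) = -34
n3-2 (Blue): min(40, 4, -24, -26) = -26
n3 (Red): max(-34, -26) = -26
n0 (Blue): min(-24, -27, -26) = -27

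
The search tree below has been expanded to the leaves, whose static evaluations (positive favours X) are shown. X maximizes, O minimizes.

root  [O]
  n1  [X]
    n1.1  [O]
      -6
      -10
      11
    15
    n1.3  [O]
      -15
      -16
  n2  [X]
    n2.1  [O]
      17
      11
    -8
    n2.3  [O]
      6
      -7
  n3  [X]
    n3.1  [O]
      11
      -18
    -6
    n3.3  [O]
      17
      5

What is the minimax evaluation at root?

5

n1.1 (O): min(-6, -10, 11) = -10
n1.3 (O): min(-15, -16) = -16
n1 (X): max(-10, 15, -16) = 15
n2.1 (O): min(17, 11) = 11
n2.3 (O): min(6, -7) = -7
n2 (X): max(11, -8, -7) = 11
n3.1 (O): min(11, -18) = -18
n3.3 (O): min(17, 5) = 5
n3 (X): max(-18, -6, 5) = 5
root (O): min(15, 11, 5) = 5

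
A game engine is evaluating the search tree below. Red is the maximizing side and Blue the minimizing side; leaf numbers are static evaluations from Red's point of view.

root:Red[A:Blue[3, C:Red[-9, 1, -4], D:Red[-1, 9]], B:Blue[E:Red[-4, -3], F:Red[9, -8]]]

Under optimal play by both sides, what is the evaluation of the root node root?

1

C (Red): max(-9, 1, -4) = 1
D (Red): max(-1, 9) = 9
A (Blue): min(3, 1, 9) = 1
E (Red): max(-4, -3) = -3
F (Red): max(9, -8) = 9
B (Blue): min(-3, 9) = -3
root (Red): max(1, -3) = 1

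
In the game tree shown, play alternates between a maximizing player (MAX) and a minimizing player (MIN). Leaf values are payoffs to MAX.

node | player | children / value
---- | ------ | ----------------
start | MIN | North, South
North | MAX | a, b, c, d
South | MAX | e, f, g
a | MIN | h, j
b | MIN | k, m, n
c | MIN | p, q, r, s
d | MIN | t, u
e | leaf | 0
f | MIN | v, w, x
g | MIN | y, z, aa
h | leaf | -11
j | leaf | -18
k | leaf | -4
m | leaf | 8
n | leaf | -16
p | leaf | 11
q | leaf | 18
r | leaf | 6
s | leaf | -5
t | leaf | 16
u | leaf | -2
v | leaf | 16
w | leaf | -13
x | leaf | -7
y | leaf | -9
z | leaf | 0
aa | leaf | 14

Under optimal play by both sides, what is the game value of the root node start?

-2

a (MIN): min(-11, -18) = -18
b (MIN): min(-4, 8, -16) = -16
c (MIN): min(11, 18, 6, -5) = -5
d (MIN): min(16, -2) = -2
North (MAX): max(-18, -16, -5, -2) = -2
f (MIN): min(16, -13, -7) = -13
g (MIN): min(-9, 0, 14) = -9
South (MAX): max(0, -13, -9) = 0
start (MIN): min(-2, 0) = -2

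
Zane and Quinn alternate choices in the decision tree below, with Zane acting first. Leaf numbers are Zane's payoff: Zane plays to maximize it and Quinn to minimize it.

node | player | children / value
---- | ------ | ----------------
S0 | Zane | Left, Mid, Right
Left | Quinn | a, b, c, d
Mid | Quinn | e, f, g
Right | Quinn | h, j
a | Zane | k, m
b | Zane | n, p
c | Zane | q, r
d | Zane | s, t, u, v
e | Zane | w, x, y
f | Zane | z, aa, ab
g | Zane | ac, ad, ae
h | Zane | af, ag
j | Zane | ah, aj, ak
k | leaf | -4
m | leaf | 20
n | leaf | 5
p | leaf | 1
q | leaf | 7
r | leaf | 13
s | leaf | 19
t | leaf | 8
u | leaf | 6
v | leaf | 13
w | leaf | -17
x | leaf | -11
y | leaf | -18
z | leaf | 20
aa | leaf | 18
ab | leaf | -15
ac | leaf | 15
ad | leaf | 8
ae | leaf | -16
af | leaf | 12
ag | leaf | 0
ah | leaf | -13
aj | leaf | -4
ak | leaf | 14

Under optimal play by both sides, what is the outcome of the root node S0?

a (Zane): max(-4, 20) = 20
b (Zane): max(5, 1) = 5
c (Zane): max(7, 13) = 13
d (Zane): max(19, 8, 6, 13) = 19
Left (Quinn): min(20, 5, 13, 19) = 5
e (Zane): max(-17, -11, -18) = -11
f (Zane): max(20, 18, -15) = 20
g (Zane): max(15, 8, -16) = 15
Mid (Quinn): min(-11, 20, 15) = -11
h (Zane): max(12, 0) = 12
j (Zane): max(-13, -4, 14) = 14
Right (Quinn): min(12, 14) = 12
S0 (Zane): max(5, -11, 12) = 12

12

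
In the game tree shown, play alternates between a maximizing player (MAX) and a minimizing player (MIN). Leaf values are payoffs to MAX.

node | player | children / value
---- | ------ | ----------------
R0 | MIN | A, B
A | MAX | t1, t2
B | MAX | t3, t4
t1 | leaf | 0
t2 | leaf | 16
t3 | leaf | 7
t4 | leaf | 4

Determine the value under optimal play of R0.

7

A (MAX): max(0, 16) = 16
B (MAX): max(7, 4) = 7
R0 (MIN): min(16, 7) = 7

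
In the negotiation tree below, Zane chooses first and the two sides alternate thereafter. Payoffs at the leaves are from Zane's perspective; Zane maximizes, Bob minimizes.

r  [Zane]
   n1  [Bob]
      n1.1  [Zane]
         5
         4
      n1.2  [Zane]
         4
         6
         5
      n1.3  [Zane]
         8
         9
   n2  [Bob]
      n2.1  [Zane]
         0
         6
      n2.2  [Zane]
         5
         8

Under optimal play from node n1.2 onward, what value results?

6

n1.2 (Zane): max(4, 6, 5) = 6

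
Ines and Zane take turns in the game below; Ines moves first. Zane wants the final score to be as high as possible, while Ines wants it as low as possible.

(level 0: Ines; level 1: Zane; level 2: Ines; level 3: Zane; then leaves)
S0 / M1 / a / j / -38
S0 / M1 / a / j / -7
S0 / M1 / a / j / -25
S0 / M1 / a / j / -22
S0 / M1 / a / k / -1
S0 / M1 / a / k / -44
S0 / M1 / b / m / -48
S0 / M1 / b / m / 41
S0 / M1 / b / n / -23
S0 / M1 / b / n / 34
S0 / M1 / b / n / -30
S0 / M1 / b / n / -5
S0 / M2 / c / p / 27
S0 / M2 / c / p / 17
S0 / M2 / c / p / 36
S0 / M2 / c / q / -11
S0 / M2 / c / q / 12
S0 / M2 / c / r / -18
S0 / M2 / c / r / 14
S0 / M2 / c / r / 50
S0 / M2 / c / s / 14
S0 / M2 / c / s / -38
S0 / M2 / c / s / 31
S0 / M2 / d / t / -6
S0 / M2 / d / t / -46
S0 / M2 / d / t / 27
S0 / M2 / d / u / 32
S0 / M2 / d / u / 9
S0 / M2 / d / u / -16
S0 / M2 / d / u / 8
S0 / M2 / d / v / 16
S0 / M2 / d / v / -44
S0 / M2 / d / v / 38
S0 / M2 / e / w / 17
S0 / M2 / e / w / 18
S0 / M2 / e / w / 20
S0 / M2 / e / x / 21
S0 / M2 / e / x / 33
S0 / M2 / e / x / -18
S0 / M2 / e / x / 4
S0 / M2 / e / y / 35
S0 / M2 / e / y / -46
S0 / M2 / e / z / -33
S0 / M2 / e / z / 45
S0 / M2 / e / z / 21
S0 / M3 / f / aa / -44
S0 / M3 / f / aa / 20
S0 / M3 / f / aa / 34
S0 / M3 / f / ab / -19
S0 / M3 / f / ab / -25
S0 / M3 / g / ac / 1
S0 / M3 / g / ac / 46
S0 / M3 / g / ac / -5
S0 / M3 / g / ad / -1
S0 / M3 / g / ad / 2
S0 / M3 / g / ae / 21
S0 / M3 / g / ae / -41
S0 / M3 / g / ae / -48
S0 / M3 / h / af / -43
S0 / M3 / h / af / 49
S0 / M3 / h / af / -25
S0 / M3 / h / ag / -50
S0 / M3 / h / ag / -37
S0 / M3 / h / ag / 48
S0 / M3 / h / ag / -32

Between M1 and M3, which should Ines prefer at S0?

M1

j (Zane): max(-38, -7, -25, -22) = -7
k (Zane): max(-1, -44) = -1
a (Ines): min(-7, -1) = -7
m (Zane): max(-48, 41) = 41
n (Zane): max(-23, 34, -30, -5) = 34
b (Ines): min(41, 34) = 34
M1 (Zane): max(-7, 34) = 34
aa (Zane): max(-44, 20, 34) = 34
ab (Zane): max(-19, -25) = -19
f (Ines): min(34, -19) = -19
ac (Zane): max(1, 46, -5) = 46
ad (Zane): max(-1, 2) = 2
ae (Zane): max(21, -41, -48) = 21
g (Ines): min(46, 2, 21) = 2
af (Zane): max(-43, 49, -25) = 49
ag (Zane): max(-50, -37, 48, -32) = 48
h (Ines): min(49, 48) = 48
M3 (Zane): max(-19, 2, 48) = 48
Ines prefers the lower value; M1=34, M3=48. M1 is better since 34 < 48.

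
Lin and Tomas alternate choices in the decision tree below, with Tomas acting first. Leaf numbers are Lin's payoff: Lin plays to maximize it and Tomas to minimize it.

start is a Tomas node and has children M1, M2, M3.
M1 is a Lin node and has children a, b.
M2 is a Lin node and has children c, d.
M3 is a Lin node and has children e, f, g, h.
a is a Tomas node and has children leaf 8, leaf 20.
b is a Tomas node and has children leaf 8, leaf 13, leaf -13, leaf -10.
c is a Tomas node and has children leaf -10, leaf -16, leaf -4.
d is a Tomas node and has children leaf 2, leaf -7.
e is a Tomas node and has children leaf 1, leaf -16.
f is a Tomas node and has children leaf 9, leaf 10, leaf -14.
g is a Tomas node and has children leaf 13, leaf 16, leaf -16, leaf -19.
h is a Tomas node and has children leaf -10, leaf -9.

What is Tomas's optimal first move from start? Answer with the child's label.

M3

a (Tomas): min(8, 20) = 8
b (Tomas): min(8, 13, -13, -10) = -13
M1 (Lin): max(8, -13) = 8
c (Tomas): min(-10, -16, -4) = -16
d (Tomas): min(2, -7) = -7
M2 (Lin): max(-16, -7) = -7
e (Tomas): min(1, -16) = -16
f (Tomas): min(9, 10, -14) = -14
g (Tomas): min(13, 16, -16, -19) = -19
h (Tomas): min(-10, -9) = -10
M3 (Lin): max(-16, -14, -19, -10) = -10
start (Tomas): min(8, -7, -10) = -10
Tomas at start wants the lowest of {M1=8, M2=-7, M3=-10}, so chooses M3.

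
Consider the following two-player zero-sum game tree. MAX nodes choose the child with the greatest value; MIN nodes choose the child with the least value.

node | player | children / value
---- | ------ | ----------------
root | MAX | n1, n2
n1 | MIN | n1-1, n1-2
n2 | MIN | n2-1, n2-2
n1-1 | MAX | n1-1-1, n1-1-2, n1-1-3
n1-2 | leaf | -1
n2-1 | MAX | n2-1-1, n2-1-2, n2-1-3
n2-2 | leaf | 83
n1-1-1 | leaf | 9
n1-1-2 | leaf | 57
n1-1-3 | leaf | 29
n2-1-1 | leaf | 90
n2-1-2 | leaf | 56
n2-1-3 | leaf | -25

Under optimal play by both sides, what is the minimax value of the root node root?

n1-1 (MAX): max(9, 57, 29) = 57
n1 (MIN): min(57, -1) = -1
n2-1 (MAX): max(90, 56, -25) = 90
n2 (MIN): min(90, 83) = 83
root (MAX): max(-1, 83) = 83

83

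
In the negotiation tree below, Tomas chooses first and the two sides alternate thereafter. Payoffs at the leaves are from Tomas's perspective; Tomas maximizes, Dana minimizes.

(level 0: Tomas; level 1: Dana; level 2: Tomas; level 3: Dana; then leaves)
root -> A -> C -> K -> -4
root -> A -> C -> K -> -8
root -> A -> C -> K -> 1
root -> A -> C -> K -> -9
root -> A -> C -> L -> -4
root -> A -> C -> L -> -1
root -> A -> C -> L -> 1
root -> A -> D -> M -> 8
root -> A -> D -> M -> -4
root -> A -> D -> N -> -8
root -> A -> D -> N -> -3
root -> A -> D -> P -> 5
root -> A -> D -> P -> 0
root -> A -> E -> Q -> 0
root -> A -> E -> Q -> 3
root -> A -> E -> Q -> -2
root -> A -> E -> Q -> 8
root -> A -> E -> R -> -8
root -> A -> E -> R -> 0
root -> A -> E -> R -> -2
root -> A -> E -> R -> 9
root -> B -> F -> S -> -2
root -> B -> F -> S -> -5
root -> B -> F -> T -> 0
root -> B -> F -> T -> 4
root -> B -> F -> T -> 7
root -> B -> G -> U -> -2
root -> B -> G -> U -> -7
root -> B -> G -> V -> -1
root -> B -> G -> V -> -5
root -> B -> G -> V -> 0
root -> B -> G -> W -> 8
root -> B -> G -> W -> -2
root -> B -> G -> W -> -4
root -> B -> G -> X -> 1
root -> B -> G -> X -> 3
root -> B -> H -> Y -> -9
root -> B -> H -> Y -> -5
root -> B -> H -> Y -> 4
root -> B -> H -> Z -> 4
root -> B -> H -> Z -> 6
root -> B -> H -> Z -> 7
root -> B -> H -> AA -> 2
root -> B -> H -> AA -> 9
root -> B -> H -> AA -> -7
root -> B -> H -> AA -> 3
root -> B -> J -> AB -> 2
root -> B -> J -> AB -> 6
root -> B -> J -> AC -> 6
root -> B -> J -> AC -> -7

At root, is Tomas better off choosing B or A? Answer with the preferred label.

S (Dana): min(-2, -5) = -5
T (Dana): min(0, 4, 7) = 0
F (Tomas): max(-5, 0) = 0
U (Dana): min(-2, -7) = -7
V (Dana): min(-1, -5, 0) = -5
W (Dana): min(8, -2, -4) = -4
X (Dana): min(1, 3) = 1
G (Tomas): max(-7, -5, -4, 1) = 1
Y (Dana): min(-9, -5, 4) = -9
Z (Dana): min(4, 6, 7) = 4
AA (Dana): min(2, 9, -7, 3) = -7
H (Tomas): max(-9, 4, -7) = 4
AB (Dana): min(2, 6) = 2
AC (Dana): min(6, -7) = -7
J (Tomas): max(2, -7) = 2
B (Dana): min(0, 1, 4, 2) = 0
K (Dana): min(-4, -8, 1, -9) = -9
L (Dana): min(-4, -1, 1) = -4
C (Tomas): max(-9, -4) = -4
M (Dana): min(8, -4) = -4
N (Dana): min(-8, -3) = -8
P (Dana): min(5, 0) = 0
D (Tomas): max(-4, -8, 0) = 0
Q (Dana): min(0, 3, -2, 8) = -2
R (Dana): min(-8, 0, -2, 9) = -8
E (Tomas): max(-2, -8) = -2
A (Dana): min(-4, 0, -2) = -4
Tomas prefers the higher value; B=0, A=-4. B is better since 0 > -4.

B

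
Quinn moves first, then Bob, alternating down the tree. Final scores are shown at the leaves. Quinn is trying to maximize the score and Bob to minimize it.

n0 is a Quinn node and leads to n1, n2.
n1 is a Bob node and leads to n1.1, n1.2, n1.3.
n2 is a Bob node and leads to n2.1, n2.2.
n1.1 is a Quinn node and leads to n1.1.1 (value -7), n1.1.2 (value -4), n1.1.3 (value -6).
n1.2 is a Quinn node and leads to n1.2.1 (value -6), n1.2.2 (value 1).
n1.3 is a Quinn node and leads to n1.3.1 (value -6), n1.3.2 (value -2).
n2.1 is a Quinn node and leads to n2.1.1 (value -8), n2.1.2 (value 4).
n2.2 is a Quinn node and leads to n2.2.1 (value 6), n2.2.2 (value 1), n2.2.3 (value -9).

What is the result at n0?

n1.1 (Quinn): max(-7, -4, -6) = -4
n1.2 (Quinn): max(-6, 1) = 1
n1.3 (Quinn): max(-6, -2) = -2
n1 (Bob): min(-4, 1, -2) = -4
n2.1 (Quinn): max(-8, 4) = 4
n2.2 (Quinn): max(6, 1, -9) = 6
n2 (Bob): min(4, 6) = 4
n0 (Quinn): max(-4, 4) = 4

4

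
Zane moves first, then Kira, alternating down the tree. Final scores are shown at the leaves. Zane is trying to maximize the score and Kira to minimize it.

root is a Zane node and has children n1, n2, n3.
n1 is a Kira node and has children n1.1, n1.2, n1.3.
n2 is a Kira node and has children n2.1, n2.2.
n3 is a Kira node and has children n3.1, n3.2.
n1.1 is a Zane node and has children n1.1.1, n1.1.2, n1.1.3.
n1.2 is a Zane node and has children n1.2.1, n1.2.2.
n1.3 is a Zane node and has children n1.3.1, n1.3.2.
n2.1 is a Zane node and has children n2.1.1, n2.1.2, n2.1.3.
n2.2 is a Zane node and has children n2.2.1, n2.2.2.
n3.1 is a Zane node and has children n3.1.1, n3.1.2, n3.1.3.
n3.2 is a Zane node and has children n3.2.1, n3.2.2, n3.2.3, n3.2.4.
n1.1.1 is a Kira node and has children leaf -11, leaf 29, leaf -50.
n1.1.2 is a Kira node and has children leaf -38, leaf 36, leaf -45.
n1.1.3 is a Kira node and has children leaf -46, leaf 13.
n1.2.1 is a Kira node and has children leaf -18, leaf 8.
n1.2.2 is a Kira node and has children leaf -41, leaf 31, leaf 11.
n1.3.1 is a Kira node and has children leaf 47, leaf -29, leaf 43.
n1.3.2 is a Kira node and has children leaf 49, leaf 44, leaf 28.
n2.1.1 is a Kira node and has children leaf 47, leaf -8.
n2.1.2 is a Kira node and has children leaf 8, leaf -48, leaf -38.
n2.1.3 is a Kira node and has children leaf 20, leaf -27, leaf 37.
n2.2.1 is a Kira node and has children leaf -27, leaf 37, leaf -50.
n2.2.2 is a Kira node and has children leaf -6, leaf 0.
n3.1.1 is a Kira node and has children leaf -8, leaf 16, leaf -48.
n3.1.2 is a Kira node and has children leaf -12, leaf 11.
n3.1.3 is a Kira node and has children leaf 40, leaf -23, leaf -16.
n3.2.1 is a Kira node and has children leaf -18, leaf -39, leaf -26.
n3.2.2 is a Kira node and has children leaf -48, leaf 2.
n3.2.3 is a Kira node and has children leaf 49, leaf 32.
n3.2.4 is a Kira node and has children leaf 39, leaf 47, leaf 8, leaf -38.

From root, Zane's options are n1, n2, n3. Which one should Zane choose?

n2

n1.1.1 (Kira): min(-11, 29, -50) = -50
n1.1.2 (Kira): min(-38, 36, -45) = -45
n1.1.3 (Kira): min(-46, 13) = -46
n1.1 (Zane): max(-50, -45, -46) = -45
n1.2.1 (Kira): min(-18, 8) = -18
n1.2.2 (Kira): min(-41, 31, 11) = -41
n1.2 (Zane): max(-18, -41) = -18
n1.3.1 (Kira): min(47, -29, 43) = -29
n1.3.2 (Kira): min(49, 44, 28) = 28
n1.3 (Zane): max(-29, 28) = 28
n1 (Kira): min(-45, -18, 28) = -45
n2.1.1 (Kira): min(47, -8) = -8
n2.1.2 (Kira): min(8, -48, -38) = -48
n2.1.3 (Kira): min(20, -27, 37) = -27
n2.1 (Zane): max(-8, -48, -27) = -8
n2.2.1 (Kira): min(-27, 37, -50) = -50
n2.2.2 (Kira): min(-6, 0) = -6
n2.2 (Zane): max(-50, -6) = -6
n2 (Kira): min(-8, -6) = -8
n3.1.1 (Kira): min(-8, 16, -48) = -48
n3.1.2 (Kira): min(-12, 11) = -12
n3.1.3 (Kira): min(40, -23, -16) = -23
n3.1 (Zane): max(-48, -12, -23) = -12
n3.2.1 (Kira): min(-18, -39, -26) = -39
n3.2.2 (Kira): min(-48, 2) = -48
n3.2.3 (Kira): min(49, 32) = 32
n3.2.4 (Kira): min(39, 47, 8, -38) = -38
n3.2 (Zane): max(-39, -48, 32, -38) = 32
n3 (Kira): min(-12, 32) = -12
root (Zane): max(-45, -8, -12) = -8
Zane at root wants the highest of {n1=-45, n2=-8, n3=-12}, so chooses n2.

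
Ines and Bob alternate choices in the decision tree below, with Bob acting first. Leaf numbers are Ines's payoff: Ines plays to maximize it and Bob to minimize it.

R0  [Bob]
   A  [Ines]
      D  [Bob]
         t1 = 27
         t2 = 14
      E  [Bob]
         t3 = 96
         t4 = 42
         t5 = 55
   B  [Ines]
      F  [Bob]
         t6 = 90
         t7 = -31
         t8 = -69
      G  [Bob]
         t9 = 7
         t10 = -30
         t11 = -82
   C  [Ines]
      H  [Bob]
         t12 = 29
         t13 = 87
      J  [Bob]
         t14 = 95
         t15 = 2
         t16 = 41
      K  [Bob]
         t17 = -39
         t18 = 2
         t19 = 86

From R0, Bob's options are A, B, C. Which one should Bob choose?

B

D (Bob): min(27, 14) = 14
E (Bob): min(96, 42, 55) = 42
A (Ines): max(14, 42) = 42
F (Bob): min(90, -31, -69) = -69
G (Bob): min(7, -30, -82) = -82
B (Ines): max(-69, -82) = -69
H (Bob): min(29, 87) = 29
J (Bob): min(95, 2, 41) = 2
K (Bob): min(-39, 2, 86) = -39
C (Ines): max(29, 2, -39) = 29
R0 (Bob): min(42, -69, 29) = -69
Bob at R0 wants the lowest of {A=42, B=-69, C=29}, so chooses B.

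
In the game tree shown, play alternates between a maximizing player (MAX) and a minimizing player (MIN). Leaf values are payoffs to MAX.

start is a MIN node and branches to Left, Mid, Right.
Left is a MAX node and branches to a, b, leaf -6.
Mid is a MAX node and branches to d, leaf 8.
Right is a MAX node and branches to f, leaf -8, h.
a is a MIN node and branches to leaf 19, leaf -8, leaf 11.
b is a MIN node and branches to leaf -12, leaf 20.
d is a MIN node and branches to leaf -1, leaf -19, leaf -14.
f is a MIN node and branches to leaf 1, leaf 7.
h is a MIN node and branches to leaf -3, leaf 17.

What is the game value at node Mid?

d (MIN): min(-1, -19, -14) = -19
Mid (MAX): max(-19, 8) = 8

8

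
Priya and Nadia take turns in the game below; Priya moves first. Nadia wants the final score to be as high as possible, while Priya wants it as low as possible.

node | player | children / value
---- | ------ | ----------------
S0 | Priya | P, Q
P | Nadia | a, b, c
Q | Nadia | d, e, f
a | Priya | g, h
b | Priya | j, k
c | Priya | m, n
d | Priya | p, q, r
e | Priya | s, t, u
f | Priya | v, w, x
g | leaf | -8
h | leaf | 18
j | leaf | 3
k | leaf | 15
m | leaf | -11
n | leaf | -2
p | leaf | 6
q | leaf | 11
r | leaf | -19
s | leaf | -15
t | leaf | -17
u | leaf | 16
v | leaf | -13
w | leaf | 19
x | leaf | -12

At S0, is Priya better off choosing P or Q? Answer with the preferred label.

Q

a (Priya): min(-8, 18) = -8
b (Priya): min(3, 15) = 3
c (Priya): min(-11, -2) = -11
P (Nadia): max(-8, 3, -11) = 3
d (Priya): min(6, 11, -19) = -19
e (Priya): min(-15, -17, 16) = -17
f (Priya): min(-13, 19, -12) = -13
Q (Nadia): max(-19, -17, -13) = -13
Priya prefers the lower value; P=3, Q=-13. Q is better since -13 < 3.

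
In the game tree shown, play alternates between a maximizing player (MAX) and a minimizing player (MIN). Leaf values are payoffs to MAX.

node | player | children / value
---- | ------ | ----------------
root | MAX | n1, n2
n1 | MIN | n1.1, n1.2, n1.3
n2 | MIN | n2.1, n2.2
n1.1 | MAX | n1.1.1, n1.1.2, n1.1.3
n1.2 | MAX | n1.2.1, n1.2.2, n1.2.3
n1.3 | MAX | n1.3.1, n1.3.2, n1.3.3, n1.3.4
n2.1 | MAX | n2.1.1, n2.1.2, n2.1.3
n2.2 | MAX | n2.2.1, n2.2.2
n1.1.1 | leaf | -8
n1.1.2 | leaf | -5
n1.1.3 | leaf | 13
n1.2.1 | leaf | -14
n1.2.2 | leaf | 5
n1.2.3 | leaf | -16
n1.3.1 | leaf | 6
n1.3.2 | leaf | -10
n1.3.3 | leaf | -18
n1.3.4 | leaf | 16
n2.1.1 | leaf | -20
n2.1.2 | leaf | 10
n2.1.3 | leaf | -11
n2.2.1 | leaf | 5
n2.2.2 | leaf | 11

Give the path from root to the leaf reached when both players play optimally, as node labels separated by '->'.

n1.1 (MAX): max(-8, -5, 13) = 13
n1.2 (MAX): max(-14, 5, -16) = 5
n1.3 (MAX): max(6, -10, -18, 16) = 16
n1 (MIN): min(13, 5, 16) = 5
n2.1 (MAX): max(-20, 10, -11) = 10
n2.2 (MAX): max(5, 11) = 11
n2 (MIN): min(10, 11) = 10
root (MAX): max(5, 10) = 10
At root, MAX picks n2 (highest: 10).
At n2, MIN picks n2.1 (lowest: 10).
At n2.1, MAX picks n2.1.2 (highest: 10).
Terminal value 10.

root -> n2 -> n2.1 -> n2.1.2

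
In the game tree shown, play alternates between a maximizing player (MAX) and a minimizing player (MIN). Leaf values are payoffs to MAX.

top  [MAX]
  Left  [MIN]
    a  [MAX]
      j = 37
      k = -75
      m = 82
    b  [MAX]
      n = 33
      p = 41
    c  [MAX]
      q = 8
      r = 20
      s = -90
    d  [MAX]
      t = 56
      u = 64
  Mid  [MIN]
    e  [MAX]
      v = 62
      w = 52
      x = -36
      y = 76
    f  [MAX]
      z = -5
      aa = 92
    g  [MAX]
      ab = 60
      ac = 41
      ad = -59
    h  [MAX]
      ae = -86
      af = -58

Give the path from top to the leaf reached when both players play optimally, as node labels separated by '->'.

a (MAX): max(37, -75, 82) = 82
b (MAX): max(33, 41) = 41
c (MAX): max(8, 20, -90) = 20
d (MAX): max(56, 64) = 64
Left (MIN): min(82, 41, 20, 64) = 20
e (MAX): max(62, 52, -36, 76) = 76
f (MAX): max(-5, 92) = 92
g (MAX): max(60, 41, -59) = 60
h (MAX): max(-86, -58) = -58
Mid (MIN): min(76, 92, 60, -58) = -58
top (MAX): max(20, -58) = 20
At top, MAX picks Left (highest: 20).
At Left, MIN picks c (lowest: 20).
At c, MAX picks r (highest: 20).
Terminal value 20.

top -> Left -> c -> r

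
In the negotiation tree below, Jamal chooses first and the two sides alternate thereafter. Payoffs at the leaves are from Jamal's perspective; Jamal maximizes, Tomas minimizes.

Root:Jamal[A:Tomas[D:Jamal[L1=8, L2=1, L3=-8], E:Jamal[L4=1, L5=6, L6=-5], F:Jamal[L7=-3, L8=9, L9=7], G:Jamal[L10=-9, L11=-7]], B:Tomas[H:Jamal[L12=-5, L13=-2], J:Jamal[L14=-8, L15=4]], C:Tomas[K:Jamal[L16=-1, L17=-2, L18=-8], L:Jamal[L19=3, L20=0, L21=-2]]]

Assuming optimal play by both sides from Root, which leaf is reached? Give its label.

D (Jamal): max(8, 1, -8) = 8
E (Jamal): max(1, 6, -5) = 6
F (Jamal): max(-3, 9, 7) = 9
G (Jamal): max(-9, -7) = -7
A (Tomas): min(8, 6, 9, -7) = -7
H (Jamal): max(-5, -2) = -2
J (Jamal): max(-8, 4) = 4
B (Tomas): min(-2, 4) = -2
K (Jamal): max(-1, -2, -8) = -1
L (Jamal): max(3, 0, -2) = 3
C (Tomas): min(-1, 3) = -1
Root (Jamal): max(-7, -2, -1) = -1
At Root, Jamal picks C (highest: -1).
At C, Tomas picks K (lowest: -1).
At K, Jamal picks L16 (highest: -1).
Terminal value -1.

L16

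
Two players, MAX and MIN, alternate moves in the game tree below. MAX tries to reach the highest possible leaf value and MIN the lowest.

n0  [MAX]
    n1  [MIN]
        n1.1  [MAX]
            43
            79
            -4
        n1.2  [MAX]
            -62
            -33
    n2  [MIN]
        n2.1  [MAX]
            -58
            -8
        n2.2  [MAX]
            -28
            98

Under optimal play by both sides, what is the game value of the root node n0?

-8

n1.1 (MAX): max(43, 79, -4) = 79
n1.2 (MAX): max(-62, -33) = -33
n1 (MIN): min(79, -33) = -33
n2.1 (MAX): max(-58, -8) = -8
n2.2 (MAX): max(-28, 98) = 98
n2 (MIN): min(-8, 98) = -8
n0 (MAX): max(-33, -8) = -8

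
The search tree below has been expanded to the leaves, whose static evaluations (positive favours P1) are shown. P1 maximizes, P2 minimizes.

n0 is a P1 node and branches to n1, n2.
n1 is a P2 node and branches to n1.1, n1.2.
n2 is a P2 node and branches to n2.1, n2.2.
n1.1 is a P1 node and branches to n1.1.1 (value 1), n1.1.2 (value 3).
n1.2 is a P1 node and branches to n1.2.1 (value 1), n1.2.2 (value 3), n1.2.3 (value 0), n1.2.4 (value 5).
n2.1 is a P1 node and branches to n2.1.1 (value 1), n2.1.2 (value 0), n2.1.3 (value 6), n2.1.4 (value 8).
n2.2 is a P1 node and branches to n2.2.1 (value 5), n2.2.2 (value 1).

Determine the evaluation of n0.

5

n1.1 (P1): max(1, 3) = 3
n1.2 (P1): max(1, 3, 0, 5) = 5
n1 (P2): min(3, 5) = 3
n2.1 (P1): max(1, 0, 6, 8) = 8
n2.2 (P1): max(5, 1) = 5
n2 (P2): min(8, 5) = 5
n0 (P1): max(3, 5) = 5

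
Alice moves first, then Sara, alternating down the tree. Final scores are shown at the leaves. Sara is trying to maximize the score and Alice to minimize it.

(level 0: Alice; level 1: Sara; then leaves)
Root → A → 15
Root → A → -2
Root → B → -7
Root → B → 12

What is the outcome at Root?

12

A (Sara): max(15, -2) = 15
B (Sara): max(-7, 12) = 12
Root (Alice): min(15, 12) = 12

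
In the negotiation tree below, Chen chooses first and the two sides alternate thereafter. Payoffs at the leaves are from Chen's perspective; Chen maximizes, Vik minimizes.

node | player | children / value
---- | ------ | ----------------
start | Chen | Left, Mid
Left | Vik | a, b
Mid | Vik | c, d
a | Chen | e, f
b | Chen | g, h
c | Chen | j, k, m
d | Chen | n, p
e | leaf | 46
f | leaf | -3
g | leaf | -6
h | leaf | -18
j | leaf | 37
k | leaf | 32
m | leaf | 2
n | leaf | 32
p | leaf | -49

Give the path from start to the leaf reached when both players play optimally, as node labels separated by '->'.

start -> Mid -> d -> n

a (Chen): max(46, -3) = 46
b (Chen): max(-6, -18) = -6
Left (Vik): min(46, -6) = -6
c (Chen): max(37, 32, 2) = 37
d (Chen): max(32, -49) = 32
Mid (Vik): min(37, 32) = 32
start (Chen): max(-6, 32) = 32
At start, Chen picks Mid (highest: 32).
At Mid, Vik picks d (lowest: 32).
At d, Chen picks n (highest: 32).
Terminal value 32.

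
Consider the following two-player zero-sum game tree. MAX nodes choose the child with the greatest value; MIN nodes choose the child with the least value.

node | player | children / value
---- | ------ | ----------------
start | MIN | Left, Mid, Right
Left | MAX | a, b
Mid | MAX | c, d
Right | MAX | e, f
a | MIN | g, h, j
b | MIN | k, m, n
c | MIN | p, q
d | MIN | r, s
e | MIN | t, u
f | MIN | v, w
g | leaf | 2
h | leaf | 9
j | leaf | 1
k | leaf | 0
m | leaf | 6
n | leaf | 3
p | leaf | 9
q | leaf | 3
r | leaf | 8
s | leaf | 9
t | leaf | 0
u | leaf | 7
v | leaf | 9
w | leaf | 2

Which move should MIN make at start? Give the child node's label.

Left

a (MIN): min(2, 9, 1) = 1
b (MIN): min(0, 6, 3) = 0
Left (MAX): max(1, 0) = 1
c (MIN): min(9, 3) = 3
d (MIN): min(8, 9) = 8
Mid (MAX): max(3, 8) = 8
e (MIN): min(0, 7) = 0
f (MIN): min(9, 2) = 2
Right (MAX): max(0, 2) = 2
start (MIN): min(1, 8, 2) = 1
MIN at start wants the lowest of {Left=1, Mid=8, Right=2}, so chooses Left.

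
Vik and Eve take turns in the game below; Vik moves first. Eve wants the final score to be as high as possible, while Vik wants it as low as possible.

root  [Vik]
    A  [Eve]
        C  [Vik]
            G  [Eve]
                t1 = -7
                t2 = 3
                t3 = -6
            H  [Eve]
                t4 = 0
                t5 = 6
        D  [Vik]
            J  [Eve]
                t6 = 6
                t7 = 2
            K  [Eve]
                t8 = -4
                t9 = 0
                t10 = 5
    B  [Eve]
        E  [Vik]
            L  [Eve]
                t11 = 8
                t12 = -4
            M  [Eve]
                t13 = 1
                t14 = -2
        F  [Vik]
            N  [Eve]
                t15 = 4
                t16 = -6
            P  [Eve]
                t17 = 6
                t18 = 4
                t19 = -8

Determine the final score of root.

4

G (Eve): max(-7, 3, -6) = 3
H (Eve): max(0, 6) = 6
C (Vik): min(3, 6) = 3
J (Eve): max(6, 2) = 6
K (Eve): max(-4, 0, 5) = 5
D (Vik): min(6, 5) = 5
A (Eve): max(3, 5) = 5
L (Eve): max(8, -4) = 8
M (Eve): max(1, -2) = 1
E (Vik): min(8, 1) = 1
N (Eve): max(4, -6) = 4
P (Eve): max(6, 4, -8) = 6
F (Vik): min(4, 6) = 4
B (Eve): max(1, 4) = 4
root (Vik): min(5, 4) = 4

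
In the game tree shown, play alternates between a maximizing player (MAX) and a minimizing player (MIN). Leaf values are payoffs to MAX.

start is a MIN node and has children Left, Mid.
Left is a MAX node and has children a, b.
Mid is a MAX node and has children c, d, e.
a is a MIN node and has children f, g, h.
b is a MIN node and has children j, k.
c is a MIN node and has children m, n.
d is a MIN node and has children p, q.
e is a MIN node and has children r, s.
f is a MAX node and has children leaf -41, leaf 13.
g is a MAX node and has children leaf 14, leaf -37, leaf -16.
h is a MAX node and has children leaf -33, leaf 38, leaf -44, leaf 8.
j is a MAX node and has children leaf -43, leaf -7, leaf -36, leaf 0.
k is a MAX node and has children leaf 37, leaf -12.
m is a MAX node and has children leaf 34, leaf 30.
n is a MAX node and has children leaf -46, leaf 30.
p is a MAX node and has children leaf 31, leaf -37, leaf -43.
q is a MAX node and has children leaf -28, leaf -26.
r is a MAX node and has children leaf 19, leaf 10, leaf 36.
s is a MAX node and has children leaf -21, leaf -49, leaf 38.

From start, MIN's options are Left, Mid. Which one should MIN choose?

f (MAX): max(-41, 13) = 13
g (MAX): max(14, -37, -16) = 14
h (MAX): max(-33, 38, -44, 8) = 38
a (MIN): min(13, 14, 38) = 13
j (MAX): max(-43, -7, -36, 0) = 0
k (MAX): max(37, -12) = 37
b (MIN): min(0, 37) = 0
Left (MAX): max(13, 0) = 13
m (MAX): max(34, 30) = 34
n (MAX): max(-46, 30) = 30
c (MIN): min(34, 30) = 30
p (MAX): max(31, -37, -43) = 31
q (MAX): max(-28, -26) = -26
d (MIN): min(31, -26) = -26
r (MAX): max(19, 10, 36) = 36
s (MAX): max(-21, -49, 38) = 38
e (MIN): min(36, 38) = 36
Mid (MAX): max(30, -26, 36) = 36
start (MIN): min(13, 36) = 13
MIN at start wants the lowest of {Left=13, Mid=36}, so chooses Left.

Left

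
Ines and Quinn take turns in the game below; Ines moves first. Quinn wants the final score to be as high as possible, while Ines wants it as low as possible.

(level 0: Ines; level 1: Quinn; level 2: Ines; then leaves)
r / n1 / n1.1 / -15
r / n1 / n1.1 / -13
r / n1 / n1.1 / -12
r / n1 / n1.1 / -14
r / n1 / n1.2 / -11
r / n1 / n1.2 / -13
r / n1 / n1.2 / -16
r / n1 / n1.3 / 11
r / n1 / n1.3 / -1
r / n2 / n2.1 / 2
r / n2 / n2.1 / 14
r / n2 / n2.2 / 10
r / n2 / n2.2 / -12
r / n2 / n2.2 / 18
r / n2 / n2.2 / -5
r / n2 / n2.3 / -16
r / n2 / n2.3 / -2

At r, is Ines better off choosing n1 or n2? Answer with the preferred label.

n1.1 (Ines): min(-15, -13, -12, -14) = -15
n1.2 (Ines): min(-11, -13, -16) = -16
n1.3 (Ines): min(11, -1) = -1
n1 (Quinn): max(-15, -16, -1) = -1
n2.1 (Ines): min(2, 14) = 2
n2.2 (Ines): min(10, -12, 18, -5) = -12
n2.3 (Ines): min(-16, -2) = -16
n2 (Quinn): max(2, -12, -16) = 2
Ines prefers the lower value; n1=-1, n2=2. n1 is better since -1 < 2.

n1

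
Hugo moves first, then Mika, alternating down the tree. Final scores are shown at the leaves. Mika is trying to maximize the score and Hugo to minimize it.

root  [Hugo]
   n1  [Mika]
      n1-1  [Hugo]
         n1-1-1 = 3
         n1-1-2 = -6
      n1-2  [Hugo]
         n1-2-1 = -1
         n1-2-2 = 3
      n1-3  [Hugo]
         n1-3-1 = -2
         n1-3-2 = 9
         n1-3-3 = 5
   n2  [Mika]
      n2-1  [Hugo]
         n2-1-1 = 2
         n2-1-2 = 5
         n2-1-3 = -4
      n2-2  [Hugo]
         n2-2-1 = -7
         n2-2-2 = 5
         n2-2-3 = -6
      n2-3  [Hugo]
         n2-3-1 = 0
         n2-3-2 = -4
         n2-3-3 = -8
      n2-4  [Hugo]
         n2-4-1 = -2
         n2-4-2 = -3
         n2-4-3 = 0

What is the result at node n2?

n2-1 (Hugo): min(2, 5, -4) = -4
n2-2 (Hugo): min(-7, 5, -6) = -7
n2-3 (Hugo): min(0, -4, -8) = -8
n2-4 (Hugo): min(-2, -3, 0) = -3
n2 (Mika): max(-4, -7, -8, -3) = -3

-3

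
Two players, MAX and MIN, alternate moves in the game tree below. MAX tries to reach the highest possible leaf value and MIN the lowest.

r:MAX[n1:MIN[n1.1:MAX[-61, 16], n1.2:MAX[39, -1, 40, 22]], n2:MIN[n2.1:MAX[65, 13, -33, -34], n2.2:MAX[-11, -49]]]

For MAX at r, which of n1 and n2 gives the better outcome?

n1

n1.1 (MAX): max(-61, 16) = 16
n1.2 (MAX): max(39, -1, 40, 22) = 40
n1 (MIN): min(16, 40) = 16
n2.1 (MAX): max(65, 13, -33, -34) = 65
n2.2 (MAX): max(-11, -49) = -11
n2 (MIN): min(65, -11) = -11
MAX prefers the higher value; n1=16, n2=-11. n1 is better since 16 > -11.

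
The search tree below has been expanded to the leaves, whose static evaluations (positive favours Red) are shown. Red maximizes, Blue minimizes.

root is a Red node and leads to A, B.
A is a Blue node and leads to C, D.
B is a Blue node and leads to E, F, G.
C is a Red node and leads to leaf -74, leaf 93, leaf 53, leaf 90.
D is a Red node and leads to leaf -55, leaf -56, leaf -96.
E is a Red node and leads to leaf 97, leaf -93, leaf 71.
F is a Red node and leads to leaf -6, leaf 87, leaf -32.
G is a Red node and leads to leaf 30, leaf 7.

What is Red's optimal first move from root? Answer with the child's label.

B

C (Red): max(-74, 93, 53, 90) = 93
D (Red): max(-55, -56, -96) = -55
A (Blue): min(93, -55) = -55
E (Red): max(97, -93, 71) = 97
F (Red): max(-6, 87, -32) = 87
G (Red): max(30, 7) = 30
B (Blue): min(97, 87, 30) = 30
root (Red): max(-55, 30) = 30
Red at root wants the highest of {A=-55, B=30}, so chooses B.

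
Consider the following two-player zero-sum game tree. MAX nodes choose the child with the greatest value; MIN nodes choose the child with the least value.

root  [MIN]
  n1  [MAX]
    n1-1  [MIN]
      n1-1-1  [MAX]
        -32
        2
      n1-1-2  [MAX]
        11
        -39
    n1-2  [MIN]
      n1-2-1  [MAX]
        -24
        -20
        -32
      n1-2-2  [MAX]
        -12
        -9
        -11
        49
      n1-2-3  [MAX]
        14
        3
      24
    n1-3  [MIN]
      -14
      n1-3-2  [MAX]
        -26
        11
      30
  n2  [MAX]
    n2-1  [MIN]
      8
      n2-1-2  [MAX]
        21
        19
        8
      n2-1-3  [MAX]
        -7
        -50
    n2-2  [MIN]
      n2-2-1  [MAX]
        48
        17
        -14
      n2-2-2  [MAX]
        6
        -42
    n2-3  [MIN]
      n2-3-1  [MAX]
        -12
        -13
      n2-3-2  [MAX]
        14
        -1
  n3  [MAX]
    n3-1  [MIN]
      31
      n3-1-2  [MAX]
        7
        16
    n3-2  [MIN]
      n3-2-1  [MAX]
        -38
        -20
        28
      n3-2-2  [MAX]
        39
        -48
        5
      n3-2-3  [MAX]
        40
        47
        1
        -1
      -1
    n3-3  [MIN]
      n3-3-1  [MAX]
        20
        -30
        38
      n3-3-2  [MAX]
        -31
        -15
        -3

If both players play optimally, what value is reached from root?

n1-1-1 (MAX): max(-32, 2) = 2
n1-1-2 (MAX): max(11, -39) = 11
n1-1 (MIN): min(2, 11) = 2
n1-2-1 (MAX): max(-24, -20, -32) = -20
n1-2-2 (MAX): max(-12, -9, -11, 49) = 49
n1-2-3 (MAX): max(14, 3) = 14
n1-2 (MIN): min(-20, 49, 14, 24) = -20
n1-3-2 (MAX): max(-26, 11) = 11
n1-3 (MIN): min(-14, 11, 30) = -14
n1 (MAX): max(2, -20, -14) = 2
n2-1-2 (MAX): max(21, 19, 8) = 21
n2-1-3 (MAX): max(-7, -50) = -7
n2-1 (MIN): min(8, 21, -7) = -7
n2-2-1 (MAX): max(48, 17, -14) = 48
n2-2-2 (MAX): max(6, -42) = 6
n2-2 (MIN): min(48, 6) = 6
n2-3-1 (MAX): max(-12, -13) = -12
n2-3-2 (MAX): max(14, -1) = 14
n2-3 (MIN): min(-12, 14) = -12
n2 (MAX): max(-7, 6, -12) = 6
n3-1-2 (MAX): max(7, 16) = 16
n3-1 (MIN): min(31, 16) = 16
n3-2-1 (MAX): max(-38, -20, 28) = 28
n3-2-2 (MAX): max(39, -48, 5) = 39
n3-2-3 (MAX): max(40, 47, 1, -1) = 47
n3-2 (MIN): min(28, 39, 47, -1) = -1
n3-3-1 (MAX): max(20, -30, 38) = 38
n3-3-2 (MAX): max(-31, -15, -3) = -3
n3-3 (MIN): min(38, -3) = -3
n3 (MAX): max(16, -1, -3) = 16
root (MIN): min(2, 6, 16) = 2

2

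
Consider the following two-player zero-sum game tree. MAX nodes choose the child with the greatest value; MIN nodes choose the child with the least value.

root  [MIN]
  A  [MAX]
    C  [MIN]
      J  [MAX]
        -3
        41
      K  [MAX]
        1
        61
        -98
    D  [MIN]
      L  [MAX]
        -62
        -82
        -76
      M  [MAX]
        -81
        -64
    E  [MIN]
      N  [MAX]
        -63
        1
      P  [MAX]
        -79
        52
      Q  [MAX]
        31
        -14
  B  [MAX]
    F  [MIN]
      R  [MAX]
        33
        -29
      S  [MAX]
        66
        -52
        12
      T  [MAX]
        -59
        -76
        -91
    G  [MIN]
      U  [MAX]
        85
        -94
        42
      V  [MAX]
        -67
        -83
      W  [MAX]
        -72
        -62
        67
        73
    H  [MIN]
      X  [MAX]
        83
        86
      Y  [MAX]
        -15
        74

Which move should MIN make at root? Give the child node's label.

J (MAX): max(-3, 41) = 41
K (MAX): max(1, 61, -98) = 61
C (MIN): min(41, 61) = 41
L (MAX): max(-62, -82, -76) = -62
M (MAX): max(-81, -64) = -64
D (MIN): min(-62, -64) = -64
N (MAX): max(-63, 1) = 1
P (MAX): max(-79, 52) = 52
Q (MAX): max(31, -14) = 31
E (MIN): min(1, 52, 31) = 1
A (MAX): max(41, -64, 1) = 41
R (MAX): max(33, -29) = 33
S (MAX): max(66, -52, 12) = 66
T (MAX): max(-59, -76, -91) = -59
F (MIN): min(33, 66, -59) = -59
U (MAX): max(85, -94, 42) = 85
V (MAX): max(-67, -83) = -67
W (MAX): max(-72, -62, 67, 73) = 73
G (MIN): min(85, -67, 73) = -67
X (MAX): max(83, 86) = 86
Y (MAX): max(-15, 74) = 74
H (MIN): min(86, 74) = 74
B (MAX): max(-59, -67, 74) = 74
root (MIN): min(41, 74) = 41
MIN at root wants the lowest of {A=41, B=74}, so chooses A.

A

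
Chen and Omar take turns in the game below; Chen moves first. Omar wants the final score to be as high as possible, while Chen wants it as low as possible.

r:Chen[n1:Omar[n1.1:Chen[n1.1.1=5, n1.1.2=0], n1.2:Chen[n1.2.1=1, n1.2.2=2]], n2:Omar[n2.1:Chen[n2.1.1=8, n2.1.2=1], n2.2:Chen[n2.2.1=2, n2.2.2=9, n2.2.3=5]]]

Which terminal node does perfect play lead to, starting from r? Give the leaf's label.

n1.2.1

n1.1 (Chen): min(5, 0) = 0
n1.2 (Chen): min(1, 2) = 1
n1 (Omar): max(0, 1) = 1
n2.1 (Chen): min(8, 1) = 1
n2.2 (Chen): min(2, 9, 5) = 2
n2 (Omar): max(1, 2) = 2
r (Chen): min(1, 2) = 1
At r, Chen picks n1 (lowest: 1).
At n1, Omar picks n1.2 (highest: 1).
At n1.2, Chen picks n1.2.1 (lowest: 1).
Terminal value 1.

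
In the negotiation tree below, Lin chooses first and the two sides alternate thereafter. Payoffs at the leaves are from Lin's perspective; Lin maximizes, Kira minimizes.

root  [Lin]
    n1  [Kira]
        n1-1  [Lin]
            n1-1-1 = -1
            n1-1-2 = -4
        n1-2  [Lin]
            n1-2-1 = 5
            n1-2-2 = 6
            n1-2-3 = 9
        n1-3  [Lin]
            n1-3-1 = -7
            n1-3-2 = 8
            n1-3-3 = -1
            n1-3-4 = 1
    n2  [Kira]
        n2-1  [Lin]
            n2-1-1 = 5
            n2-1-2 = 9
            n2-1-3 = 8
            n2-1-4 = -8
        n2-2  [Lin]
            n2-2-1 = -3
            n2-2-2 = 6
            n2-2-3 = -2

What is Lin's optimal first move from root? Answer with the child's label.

n2

n1-1 (Lin): max(-1, -4) = -1
n1-2 (Lin): max(5, 6, 9) = 9
n1-3 (Lin): max(-7, 8, -1, 1) = 8
n1 (Kira): min(-1, 9, 8) = -1
n2-1 (Lin): max(5, 9, 8, -8) = 9
n2-2 (Lin): max(-3, 6, -2) = 6
n2 (Kira): min(9, 6) = 6
root (Lin): max(-1, 6) = 6
Lin at root wants the highest of {n1=-1, n2=6}, so chooses n2.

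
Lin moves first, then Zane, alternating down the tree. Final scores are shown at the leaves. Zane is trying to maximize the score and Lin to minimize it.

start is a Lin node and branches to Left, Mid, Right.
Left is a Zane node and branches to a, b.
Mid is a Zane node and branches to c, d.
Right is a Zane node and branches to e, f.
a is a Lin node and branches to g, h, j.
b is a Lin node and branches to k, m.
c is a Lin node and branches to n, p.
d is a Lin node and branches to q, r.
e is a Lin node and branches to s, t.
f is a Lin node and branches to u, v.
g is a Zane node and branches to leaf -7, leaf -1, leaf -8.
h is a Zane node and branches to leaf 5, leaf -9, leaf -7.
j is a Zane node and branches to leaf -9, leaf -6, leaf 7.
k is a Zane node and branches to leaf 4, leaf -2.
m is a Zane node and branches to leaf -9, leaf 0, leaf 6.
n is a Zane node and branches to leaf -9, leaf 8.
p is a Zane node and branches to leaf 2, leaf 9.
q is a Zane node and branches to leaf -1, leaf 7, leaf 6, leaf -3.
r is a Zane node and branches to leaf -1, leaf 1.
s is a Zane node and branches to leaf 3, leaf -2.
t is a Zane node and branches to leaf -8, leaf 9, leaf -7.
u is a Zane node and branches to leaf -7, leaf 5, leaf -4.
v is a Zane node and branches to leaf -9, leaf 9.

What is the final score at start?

4

g (Zane): max(-7, -1, -8) = -1
h (Zane): max(5, -9, -7) = 5
j (Zane): max(-9, -6, 7) = 7
a (Lin): min(-1, 5, 7) = -1
k (Zane): max(4, -2) = 4
m (Zane): max(-9, 0, 6) = 6
b (Lin): min(4, 6) = 4
Left (Zane): max(-1, 4) = 4
n (Zane): max(-9, 8) = 8
p (Zane): max(2, 9) = 9
c (Lin): min(8, 9) = 8
q (Zane): max(-1, 7, 6, -3) = 7
r (Zane): max(-1, 1) = 1
d (Lin): min(7, 1) = 1
Mid (Zane): max(8, 1) = 8
s (Zane): max(3, -2) = 3
t (Zane): max(-8, 9, -7) = 9
e (Lin): min(3, 9) = 3
u (Zane): max(-7, 5, -4) = 5
v (Zane): max(-9, 9) = 9
f (Lin): min(5, 9) = 5
Right (Zane): max(3, 5) = 5
start (Lin): min(4, 8, 5) = 4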